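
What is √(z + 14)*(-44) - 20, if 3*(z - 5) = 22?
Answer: -20 - 44*√237/3 ≈ -245.79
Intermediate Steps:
z = 37/3 (z = 5 + (⅓)*22 = 5 + 22/3 = 37/3 ≈ 12.333)
√(z + 14)*(-44) - 20 = √(37/3 + 14)*(-44) - 20 = √(79/3)*(-44) - 20 = (√237/3)*(-44) - 20 = -44*√237/3 - 20 = -20 - 44*√237/3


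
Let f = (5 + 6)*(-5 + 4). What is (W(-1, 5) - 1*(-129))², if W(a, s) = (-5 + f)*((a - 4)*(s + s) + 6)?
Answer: 693889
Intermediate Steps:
f = -11 (f = 11*(-1) = -11)
W(a, s) = -96 - 32*s*(-4 + a) (W(a, s) = (-5 - 11)*((a - 4)*(s + s) + 6) = -16*((-4 + a)*(2*s) + 6) = -16*(2*s*(-4 + a) + 6) = -16*(6 + 2*s*(-4 + a)) = -96 - 32*s*(-4 + a))
(W(-1, 5) - 1*(-129))² = ((-96 + 128*5 - 32*(-1)*5) - 1*(-129))² = ((-96 + 640 + 160) + 129)² = (704 + 129)² = 833² = 693889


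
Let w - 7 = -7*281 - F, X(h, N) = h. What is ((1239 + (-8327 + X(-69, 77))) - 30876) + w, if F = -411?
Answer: -39582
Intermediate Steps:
w = -1549 (w = 7 + (-7*281 - 1*(-411)) = 7 + (-1967 + 411) = 7 - 1556 = -1549)
((1239 + (-8327 + X(-69, 77))) - 30876) + w = ((1239 + (-8327 - 69)) - 30876) - 1549 = ((1239 - 8396) - 30876) - 1549 = (-7157 - 30876) - 1549 = -38033 - 1549 = -39582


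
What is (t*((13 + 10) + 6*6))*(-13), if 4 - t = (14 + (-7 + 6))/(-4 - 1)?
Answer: -25311/5 ≈ -5062.2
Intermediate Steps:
t = 33/5 (t = 4 - (14 + (-7 + 6))/(-4 - 1) = 4 - (14 - 1)/(-5) = 4 - 13*(-1)/5 = 4 - 1*(-13/5) = 4 + 13/5 = 33/5 ≈ 6.6000)
(t*((13 + 10) + 6*6))*(-13) = (33*((13 + 10) + 6*6)/5)*(-13) = (33*(23 + 36)/5)*(-13) = ((33/5)*59)*(-13) = (1947/5)*(-13) = -25311/5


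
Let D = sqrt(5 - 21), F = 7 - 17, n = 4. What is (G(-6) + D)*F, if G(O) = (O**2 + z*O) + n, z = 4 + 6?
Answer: 200 - 40*I ≈ 200.0 - 40.0*I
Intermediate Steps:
z = 10
F = -10
G(O) = 4 + O**2 + 10*O (G(O) = (O**2 + 10*O) + 4 = 4 + O**2 + 10*O)
D = 4*I (D = sqrt(-16) = 4*I ≈ 4.0*I)
(G(-6) + D)*F = ((4 + (-6)**2 + 10*(-6)) + 4*I)*(-10) = ((4 + 36 - 60) + 4*I)*(-10) = (-20 + 4*I)*(-10) = 200 - 40*I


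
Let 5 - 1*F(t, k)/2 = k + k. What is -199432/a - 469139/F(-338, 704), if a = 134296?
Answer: 7805485619/47104322 ≈ 165.71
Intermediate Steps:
F(t, k) = 10 - 4*k (F(t, k) = 10 - 2*(k + k) = 10 - 4*k)
-199432/a - 469139/F(-338, 704) = -199432/134296 - 469139/(10 - 4*704) = -199432*1/134296 - 469139/(10 - 2816) = -24929/16787 - 469139/(-2806) = -24929/16787 - 469139*(-1/2806) = -24929/16787 + 469139/2806 = 7805485619/47104322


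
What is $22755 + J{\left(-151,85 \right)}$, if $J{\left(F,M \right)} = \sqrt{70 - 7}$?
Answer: $22755 + 3 \sqrt{7} \approx 22763.0$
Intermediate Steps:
$J{\left(F,M \right)} = 3 \sqrt{7}$ ($J{\left(F,M \right)} = \sqrt{63} = 3 \sqrt{7}$)
$22755 + J{\left(-151,85 \right)} = 22755 + 3 \sqrt{7}$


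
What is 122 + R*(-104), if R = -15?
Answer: 1682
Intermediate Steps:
122 + R*(-104) = 122 - 15*(-104) = 122 + 1560 = 1682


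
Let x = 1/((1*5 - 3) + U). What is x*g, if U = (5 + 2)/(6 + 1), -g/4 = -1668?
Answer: 2224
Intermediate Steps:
g = 6672 (g = -4*(-1668) = 6672)
U = 1 (U = 7/7 = 7*(⅐) = 1)
x = ⅓ (x = 1/((1*5 - 3) + 1) = 1/((5 - 3) + 1) = 1/(2 + 1) = 1/3 = ⅓ ≈ 0.33333)
x*g = (⅓)*6672 = 2224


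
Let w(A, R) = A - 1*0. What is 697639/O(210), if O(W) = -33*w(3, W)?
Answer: -697639/99 ≈ -7046.9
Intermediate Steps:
w(A, R) = A (w(A, R) = A + 0 = A)
O(W) = -99 (O(W) = -33*3 = -99)
697639/O(210) = 697639/(-99) = 697639*(-1/99) = -697639/99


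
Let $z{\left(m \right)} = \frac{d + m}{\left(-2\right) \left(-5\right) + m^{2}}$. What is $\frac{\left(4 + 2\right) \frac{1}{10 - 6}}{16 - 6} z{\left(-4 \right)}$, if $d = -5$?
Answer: $- \frac{27}{520} \approx -0.051923$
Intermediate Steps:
$z{\left(m \right)} = \frac{-5 + m}{10 + m^{2}}$ ($z{\left(m \right)} = \frac{-5 + m}{\left(-2\right) \left(-5\right) + m^{2}} = \frac{-5 + m}{10 + m^{2}}$)
$\frac{\left(4 + 2\right) \frac{1}{10 - 6}}{16 - 6} z{\left(-4 \right)} = \frac{\left(4 + 2\right) \frac{1}{10 - 6}}{16 - 6} \frac{-5 - 4}{10 + \left(-4\right)^{2}} = \frac{6 \cdot \frac{1}{4}}{10} \frac{1}{10 + 16} \left(-9\right) = \frac{6 \cdot \frac{1}{4}}{10} \cdot \frac{1}{26} \left(-9\right) = \frac{1}{10} \cdot \frac{3}{2} \cdot \frac{1}{26} \left(-9\right) = \frac{3}{20} \left(- \frac{9}{26}\right) = - \frac{27}{520}$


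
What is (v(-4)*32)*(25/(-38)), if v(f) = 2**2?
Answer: -1600/19 ≈ -84.211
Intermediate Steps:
v(f) = 4
(v(-4)*32)*(25/(-38)) = (4*32)*(25/(-38)) = 128*(25*(-1/38)) = 128*(-25/38) = -1600/19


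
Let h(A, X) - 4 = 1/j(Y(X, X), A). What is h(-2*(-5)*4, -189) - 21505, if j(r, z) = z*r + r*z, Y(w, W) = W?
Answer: -325095121/15120 ≈ -21501.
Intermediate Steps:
j(r, z) = 2*r*z (j(r, z) = r*z + r*z = 2*r*z)
h(A, X) = 4 + 1/(2*A*X) (h(A, X) = 4 + 1/(2*X*A) = 4 + 1/(2*A*X))
h(-2*(-5)*4, -189) - 21505 = (4 + (1/2)/((-2*(-5)*4)*(-189))) - 21505 = (4 + (1/2)*(-1/189)/(10*4)) - 21505 = (4 + (1/2)*(-1/189)/40) - 21505 = (4 + (1/2)*(1/40)*(-1/189)) - 21505 = (4 - 1/15120) - 21505 = 60479/15120 - 21505 = -325095121/15120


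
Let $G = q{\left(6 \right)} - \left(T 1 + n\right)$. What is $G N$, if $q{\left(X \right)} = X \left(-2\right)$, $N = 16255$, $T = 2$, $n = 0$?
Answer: $-227570$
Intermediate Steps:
$q{\left(X \right)} = - 2 X$
$G = -14$ ($G = \left(-2\right) 6 - \left(2 \cdot 1 + 0\right) = -12 - \left(2 + 0\right) = -12 - 2 = -14$)
$G N = \left(-14\right) 16255 = -227570$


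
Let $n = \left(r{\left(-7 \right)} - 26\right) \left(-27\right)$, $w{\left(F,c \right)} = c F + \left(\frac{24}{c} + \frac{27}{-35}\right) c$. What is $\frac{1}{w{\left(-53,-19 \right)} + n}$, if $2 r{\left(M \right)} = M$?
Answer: $\frac{70}{128951} \approx 0.00054284$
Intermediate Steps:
$r{\left(M \right)} = \frac{M}{2}$
$w{\left(F,c \right)} = F c + c \left(- \frac{27}{35} + \frac{24}{c}\right)$ ($w{\left(F,c \right)} = F c + \left(\frac{24}{c} + 27 \left(- \frac{1}{35}\right)\right) c = F c + \left(\frac{24}{c} - \frac{27}{35}\right) c = F c + \left(- \frac{27}{35} + \frac{24}{c}\right) c = F c + c \left(- \frac{27}{35} + \frac{24}{c}\right)$)
$n = \frac{1593}{2}$ ($n = \left(\frac{1}{2} \left(-7\right) - 26\right) \left(-27\right) = \left(- \frac{7}{2} - 26\right) \left(-27\right) = \left(- \frac{59}{2}\right) \left(-27\right) = \frac{1593}{2} \approx 796.5$)
$\frac{1}{w{\left(-53,-19 \right)} + n} = \frac{1}{\left(24 - - \frac{513}{35} - -1007\right) + \frac{1593}{2}} = \frac{1}{\left(24 + \frac{513}{35} + 1007\right) + \frac{1593}{2}} = \frac{1}{\frac{36598}{35} + \frac{1593}{2}} = \frac{1}{\frac{128951}{70}} = \frac{70}{128951}$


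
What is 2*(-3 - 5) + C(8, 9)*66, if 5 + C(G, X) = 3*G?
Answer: 1238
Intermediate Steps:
C(G, X) = -5 + 3*G
2*(-3 - 5) + C(8, 9)*66 = 2*(-3 - 5) + (-5 + 3*8)*66 = 2*(-8) + (-5 + 24)*66 = -16 + 19*66 = -16 + 1254 = 1238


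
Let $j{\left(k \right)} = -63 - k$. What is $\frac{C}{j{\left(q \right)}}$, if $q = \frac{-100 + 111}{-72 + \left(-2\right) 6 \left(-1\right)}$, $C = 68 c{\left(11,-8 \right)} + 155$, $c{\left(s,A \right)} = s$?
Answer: $- \frac{54180}{3769} \approx -14.375$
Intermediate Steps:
$C = 903$ ($C = 68 \cdot 11 + 155 = 748 + 155 = 903$)
$q = - \frac{11}{60}$ ($q = \frac{11}{-72 - -12} = \frac{11}{-72 + 12} = \frac{11}{-60} = 11 \left(- \frac{1}{60}\right) = - \frac{11}{60} \approx -0.18333$)
$\frac{C}{j{\left(q \right)}} = \frac{903}{-63 - - \frac{11}{60}} = \frac{903}{-63 + \frac{11}{60}} = \frac{903}{- \frac{3769}{60}} = 903 \left(- \frac{60}{3769}\right) = - \frac{54180}{3769}$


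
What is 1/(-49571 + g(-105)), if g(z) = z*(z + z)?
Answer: -1/27521 ≈ -3.6336e-5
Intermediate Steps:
g(z) = 2*z**2 (g(z) = z*(2*z) = 2*z**2)
1/(-49571 + g(-105)) = 1/(-49571 + 2*(-105)**2) = 1/(-49571 + 2*11025) = 1/(-49571 + 22050) = 1/(-27521) = -1/27521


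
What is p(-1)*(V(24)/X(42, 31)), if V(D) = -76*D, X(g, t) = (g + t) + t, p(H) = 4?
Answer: -912/13 ≈ -70.154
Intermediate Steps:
X(g, t) = g + 2*t
p(-1)*(V(24)/X(42, 31)) = 4*((-76*24)/(42 + 2*31)) = 4*(-1824/(42 + 62)) = 4*(-1824/104) = 4*(-1824*1/104) = 4*(-228/13) = -912/13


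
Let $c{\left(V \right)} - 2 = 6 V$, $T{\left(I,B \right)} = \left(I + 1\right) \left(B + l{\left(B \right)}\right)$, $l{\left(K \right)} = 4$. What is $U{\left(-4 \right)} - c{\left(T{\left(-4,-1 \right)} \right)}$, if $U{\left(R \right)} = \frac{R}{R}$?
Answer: $53$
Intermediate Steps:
$T{\left(I,B \right)} = \left(1 + I\right) \left(4 + B\right)$ ($T{\left(I,B \right)} = \left(I + 1\right) \left(B + 4\right) = \left(1 + I\right) \left(4 + B\right)$)
$c{\left(V \right)} = 2 + 6 V$
$U{\left(R \right)} = 1$
$U{\left(-4 \right)} - c{\left(T{\left(-4,-1 \right)} \right)} = 1 - \left(2 + 6 \left(4 - 1 + 4 \left(-4\right) - -4\right)\right) = 1 - \left(2 + 6 \left(4 - 1 - 16 + 4\right)\right) = 1 - \left(2 + 6 \left(-9\right)\right) = 1 - \left(2 - 54\right) = 1 - -52 = 1 + 52 = 53$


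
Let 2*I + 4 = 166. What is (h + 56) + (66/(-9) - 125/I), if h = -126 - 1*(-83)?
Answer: 334/81 ≈ 4.1235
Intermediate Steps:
I = 81 (I = -2 + (½)*166 = -2 + 83 = 81)
h = -43 (h = -126 + 83 = -43)
(h + 56) + (66/(-9) - 125/I) = (-43 + 56) + (66/(-9) - 125/81) = 13 + (66*(-⅑) - 125*1/81) = 13 + (-22/3 - 125/81) = 13 - 719/81 = 334/81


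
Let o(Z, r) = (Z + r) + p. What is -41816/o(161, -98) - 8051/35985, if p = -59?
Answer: -376195241/35985 ≈ -10454.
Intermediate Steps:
o(Z, r) = -59 + Z + r (o(Z, r) = (Z + r) - 59 = -59 + Z + r)
-41816/o(161, -98) - 8051/35985 = -41816/(-59 + 161 - 98) - 8051/35985 = -41816/4 - 8051*1/35985 = -41816*¼ - 8051/35985 = -10454 - 8051/35985 = -376195241/35985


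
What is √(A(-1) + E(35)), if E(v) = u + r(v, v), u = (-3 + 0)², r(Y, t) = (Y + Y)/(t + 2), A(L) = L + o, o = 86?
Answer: 2*√32819/37 ≈ 9.7924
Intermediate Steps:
A(L) = 86 + L (A(L) = L + 86 = 86 + L)
r(Y, t) = 2*Y/(2 + t) (r(Y, t) = (2*Y)/(2 + t) = 2*Y/(2 + t))
u = 9 (u = (-3)² = 9)
E(v) = 9 + 2*v/(2 + v)
√(A(-1) + E(35)) = √((86 - 1) + (18 + 11*35)/(2 + 35)) = √(85 + (18 + 385)/37) = √(85 + (1/37)*403) = √(85 + 403/37) = √(3548/37) = 2*√32819/37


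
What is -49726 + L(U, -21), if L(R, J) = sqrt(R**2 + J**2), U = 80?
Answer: -49726 + sqrt(6841) ≈ -49643.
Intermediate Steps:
L(R, J) = sqrt(J**2 + R**2)
-49726 + L(U, -21) = -49726 + sqrt((-21)**2 + 80**2) = -49726 + sqrt(441 + 6400) = -49726 + sqrt(6841)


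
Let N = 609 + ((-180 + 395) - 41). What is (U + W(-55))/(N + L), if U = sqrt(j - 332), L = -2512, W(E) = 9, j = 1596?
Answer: -9/1729 - 4*sqrt(79)/1729 ≈ -0.025768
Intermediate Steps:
N = 783 (N = 609 + (215 - 41) = 609 + 174 = 783)
U = 4*sqrt(79) (U = sqrt(1596 - 332) = sqrt(1264) = 4*sqrt(79) ≈ 35.553)
(U + W(-55))/(N + L) = (4*sqrt(79) + 9)/(783 - 2512) = (9 + 4*sqrt(79))/(-1729) = (9 + 4*sqrt(79))*(-1/1729) = -9/1729 - 4*sqrt(79)/1729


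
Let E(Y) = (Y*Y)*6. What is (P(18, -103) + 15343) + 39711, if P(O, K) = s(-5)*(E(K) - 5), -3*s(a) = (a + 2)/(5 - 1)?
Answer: 283865/4 ≈ 70966.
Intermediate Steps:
E(Y) = 6*Y² (E(Y) = Y²*6 = 6*Y²)
s(a) = -⅙ - a/12 (s(a) = -(a + 2)/(3*(5 - 1)) = -(2 + a)/(3*4) = -(½ + a/4)/3 = -⅙ - a/12)
P(O, K) = -5/4 + 3*K²/2 (P(O, K) = (-⅙ - 1/12*(-5))*(6*K² - 5) = (-⅙ + 5/12)*(-5 + 6*K²) = (-5 + 6*K²)/4 = -5/4 + 3*K²/2)
(P(18, -103) + 15343) + 39711 = ((-5/4 + (3/2)*(-103)²) + 15343) + 39711 = ((-5/4 + (3/2)*10609) + 15343) + 39711 = ((-5/4 + 31827/2) + 15343) + 39711 = (63649/4 + 15343) + 39711 = 125021/4 + 39711 = 283865/4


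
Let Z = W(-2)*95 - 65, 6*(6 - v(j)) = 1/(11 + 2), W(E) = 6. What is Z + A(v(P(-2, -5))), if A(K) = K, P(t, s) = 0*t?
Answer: 39857/78 ≈ 510.99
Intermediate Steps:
P(t, s) = 0
v(j) = 467/78 (v(j) = 6 - 1/(6*(11 + 2)) = 6 - ⅙/13 = 6 - ⅙*1/13 = 6 - 1/78 = 467/78)
Z = 505 (Z = 6*95 - 65 = 570 - 65 = 505)
Z + A(v(P(-2, -5))) = 505 + 467/78 = 39857/78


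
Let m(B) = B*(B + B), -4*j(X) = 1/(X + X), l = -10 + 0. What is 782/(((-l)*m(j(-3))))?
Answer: 112608/5 ≈ 22522.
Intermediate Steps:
l = -10
j(X) = -1/(8*X) (j(X) = -1/(4*(X + X)) = -1/(2*X)/4 = -1/(8*X))
m(B) = 2*B² (m(B) = B*(2*B) = 2*B²)
782/(((-l)*m(j(-3)))) = 782/(((-1*(-10))*(2*(-⅛/(-3))²))) = 782/((10*(2*(-⅛*(-⅓))²))) = 782/((10*(2*(1/24)²))) = 782/((10*(2*(1/576)))) = 782/((10*(1/288))) = 782/(5/144) = 782*(144/5) = 112608/5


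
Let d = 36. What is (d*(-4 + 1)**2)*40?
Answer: 12960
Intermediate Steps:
(d*(-4 + 1)**2)*40 = (36*(-4 + 1)**2)*40 = (36*(-3)**2)*40 = (36*9)*40 = 324*40 = 12960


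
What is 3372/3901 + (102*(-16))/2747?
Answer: 2896452/10716047 ≈ 0.27029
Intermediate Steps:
3372/3901 + (102*(-16))/2747 = 3372*(1/3901) - 1632*1/2747 = 3372/3901 - 1632/2747 = 2896452/10716047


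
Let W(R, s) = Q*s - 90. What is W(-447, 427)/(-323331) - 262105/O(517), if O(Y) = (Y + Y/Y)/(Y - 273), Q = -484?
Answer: -10339040403788/83742729 ≈ -1.2346e+5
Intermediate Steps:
W(R, s) = -90 - 484*s (W(R, s) = -484*s - 90 = -90 - 484*s)
O(Y) = (1 + Y)/(-273 + Y) (O(Y) = (Y + 1)/(-273 + Y) = (1 + Y)/(-273 + Y))
W(-447, 427)/(-323331) - 262105/O(517) = (-90 - 484*427)/(-323331) - 262105*(-273 + 517)/(1 + 517) = (-90 - 206668)*(-1/323331) - 262105/(518/244) = -206758*(-1/323331) - 262105/((1/244)*518) = 206758/323331 - 262105/259/122 = 206758/323331 - 262105*122/259 = 206758/323331 - 31976810/259 = -10339040403788/83742729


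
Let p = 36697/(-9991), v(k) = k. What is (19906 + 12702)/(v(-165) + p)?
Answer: -81446632/421303 ≈ -193.32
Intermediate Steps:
p = -36697/9991 (p = 36697*(-1/9991) = -36697/9991 ≈ -3.6730)
(19906 + 12702)/(v(-165) + p) = (19906 + 12702)/(-165 - 36697/9991) = 32608/(-1685212/9991) = 32608*(-9991/1685212) = -81446632/421303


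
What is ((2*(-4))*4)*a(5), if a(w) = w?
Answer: -160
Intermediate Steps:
((2*(-4))*4)*a(5) = ((2*(-4))*4)*5 = -8*4*5 = -32*5 = -160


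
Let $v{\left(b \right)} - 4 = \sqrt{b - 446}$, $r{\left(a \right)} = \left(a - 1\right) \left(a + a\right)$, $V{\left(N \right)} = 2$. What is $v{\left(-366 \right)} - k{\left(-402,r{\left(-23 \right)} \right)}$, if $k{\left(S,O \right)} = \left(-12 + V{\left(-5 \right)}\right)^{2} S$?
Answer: $40204 + 2 i \sqrt{203} \approx 40204.0 + 28.496 i$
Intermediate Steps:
$r{\left(a \right)} = 2 a \left(-1 + a\right)$ ($r{\left(a \right)} = \left(-1 + a\right) 2 a = 2 a \left(-1 + a\right)$)
$v{\left(b \right)} = 4 + \sqrt{-446 + b}$ ($v{\left(b \right)} = 4 + \sqrt{b - 446} = 4 + \sqrt{-446 + b}$)
$k{\left(S,O \right)} = 100 S$ ($k{\left(S,O \right)} = \left(-12 + 2\right)^{2} S = \left(-10\right)^{2} S = 100 S$)
$v{\left(-366 \right)} - k{\left(-402,r{\left(-23 \right)} \right)} = \left(4 + \sqrt{-446 - 366}\right) - 100 \left(-402\right) = \left(4 + \sqrt{-812}\right) - -40200 = \left(4 + 2 i \sqrt{203}\right) + 40200 = 40204 + 2 i \sqrt{203}$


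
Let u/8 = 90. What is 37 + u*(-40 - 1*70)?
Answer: -79163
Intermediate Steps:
u = 720 (u = 8*90 = 720)
37 + u*(-40 - 1*70) = 37 + 720*(-40 - 1*70) = 37 + 720*(-40 - 70) = 37 + 720*(-110) = 37 - 79200 = -79163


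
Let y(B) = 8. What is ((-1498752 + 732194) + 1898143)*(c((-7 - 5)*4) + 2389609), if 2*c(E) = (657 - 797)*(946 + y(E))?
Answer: 2628478453965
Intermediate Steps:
c(E) = -66780 (c(E) = ((657 - 797)*(946 + 8))/2 = (-140*954)/2 = (½)*(-133560) = -66780)
((-1498752 + 732194) + 1898143)*(c((-7 - 5)*4) + 2389609) = ((-1498752 + 732194) + 1898143)*(-66780 + 2389609) = (-766558 + 1898143)*2322829 = 1131585*2322829 = 2628478453965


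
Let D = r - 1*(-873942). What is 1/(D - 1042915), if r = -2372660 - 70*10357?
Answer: -1/3266623 ≈ -3.0613e-7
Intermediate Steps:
r = -3097650 (r = -2372660 - 724990 = -3097650)
D = -2223708 (D = -3097650 - 1*(-873942) = -3097650 + 873942 = -2223708)
1/(D - 1042915) = 1/(-2223708 - 1042915) = 1/(-3266623) = -1/3266623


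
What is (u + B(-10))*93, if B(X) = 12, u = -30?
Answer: -1674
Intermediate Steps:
(u + B(-10))*93 = (-30 + 12)*93 = -18*93 = -1674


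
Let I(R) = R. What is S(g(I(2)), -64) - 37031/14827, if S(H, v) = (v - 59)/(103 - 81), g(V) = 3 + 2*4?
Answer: -2638403/326194 ≈ -8.0884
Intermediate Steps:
g(V) = 11 (g(V) = 3 + 8 = 11)
S(H, v) = -59/22 + v/22 (S(H, v) = (-59 + v)/22 = (-59 + v)*(1/22) = -59/22 + v/22)
S(g(I(2)), -64) - 37031/14827 = (-59/22 + (1/22)*(-64)) - 37031/14827 = (-59/22 - 32/11) - 37031/14827 = -123/22 - 1*37031/14827 = -123/22 - 37031/14827 = -2638403/326194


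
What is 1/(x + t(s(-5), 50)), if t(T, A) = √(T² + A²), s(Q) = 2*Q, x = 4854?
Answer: 2427/11779358 - 5*√26/11779358 ≈ 0.00020387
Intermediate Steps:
t(T, A) = √(A² + T²)
1/(x + t(s(-5), 50)) = 1/(4854 + √(50² + (2*(-5))²)) = 1/(4854 + √(2500 + (-10)²)) = 1/(4854 + √(2500 + 100)) = 1/(4854 + √2600) = 1/(4854 + 10*√26)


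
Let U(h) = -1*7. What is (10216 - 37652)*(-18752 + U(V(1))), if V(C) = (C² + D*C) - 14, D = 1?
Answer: 514671924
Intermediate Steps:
V(C) = -14 + C + C² (V(C) = (C² + 1*C) - 14 = (C² + C) - 14 = (C + C²) - 14 = -14 + C + C²)
U(h) = -7
(10216 - 37652)*(-18752 + U(V(1))) = (10216 - 37652)*(-18752 - 7) = -27436*(-18759) = 514671924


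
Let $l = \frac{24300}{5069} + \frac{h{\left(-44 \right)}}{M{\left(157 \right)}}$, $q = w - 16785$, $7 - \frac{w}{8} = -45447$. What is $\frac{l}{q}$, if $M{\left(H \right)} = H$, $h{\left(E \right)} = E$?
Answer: $\frac{3592064}{276032288551} \approx 1.3013 \cdot 10^{-5}$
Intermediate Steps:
$w = 363632$ ($w = 56 - -363576 = 56 + 363576 = 363632$)
$q = 346847$ ($q = 363632 - 16785 = 346847$)
$l = \frac{3592064}{795833}$ ($l = \frac{24300}{5069} - \frac{44}{157} = \frac{3592064}{795833} \approx 4.5136$)
$\frac{l}{q} = \frac{3592064}{795833 \cdot 346847} = \frac{3592064}{795833} \cdot \frac{1}{346847} = \frac{3592064}{276032288551}$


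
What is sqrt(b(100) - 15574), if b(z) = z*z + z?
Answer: I*sqrt(5474) ≈ 73.986*I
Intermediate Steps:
b(z) = z + z**2 (b(z) = z**2 + z = z + z**2)
sqrt(b(100) - 15574) = sqrt(100*(1 + 100) - 15574) = sqrt(100*101 - 15574) = sqrt(10100 - 15574) = sqrt(-5474) = I*sqrt(5474)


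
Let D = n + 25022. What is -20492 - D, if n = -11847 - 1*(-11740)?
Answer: -45407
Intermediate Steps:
n = -107 (n = -11847 + 11740 = -107)
D = 24915 (D = -107 + 25022 = 24915)
-20492 - D = -20492 - 1*24915 = -20492 - 24915 = -45407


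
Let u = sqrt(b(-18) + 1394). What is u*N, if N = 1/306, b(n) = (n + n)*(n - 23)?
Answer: sqrt(2870)/306 ≈ 0.17507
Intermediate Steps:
b(n) = 2*n*(-23 + n) (b(n) = (2*n)*(-23 + n) = 2*n*(-23 + n))
N = 1/306 ≈ 0.0032680
u = sqrt(2870) (u = sqrt(2*(-18)*(-23 - 18) + 1394) = sqrt(2*(-18)*(-41) + 1394) = sqrt(1476 + 1394) = sqrt(2870) ≈ 53.572)
u*N = sqrt(2870)*(1/306) = sqrt(2870)/306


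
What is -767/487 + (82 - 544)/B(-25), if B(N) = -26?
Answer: 102526/6331 ≈ 16.194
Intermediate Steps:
-767/487 + (82 - 544)/B(-25) = -767/487 + (82 - 544)/(-26) = -767*1/487 - 462*(-1/26) = -767/487 + 231/13 = 102526/6331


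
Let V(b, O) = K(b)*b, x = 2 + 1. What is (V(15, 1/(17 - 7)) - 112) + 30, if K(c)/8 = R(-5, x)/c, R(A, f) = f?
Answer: -58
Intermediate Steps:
x = 3
K(c) = 24/c (K(c) = 8*(3/c) = 24/c)
V(b, O) = 24 (V(b, O) = (24/b)*b = 24)
(V(15, 1/(17 - 7)) - 112) + 30 = (24 - 112) + 30 = -88 + 30 = -58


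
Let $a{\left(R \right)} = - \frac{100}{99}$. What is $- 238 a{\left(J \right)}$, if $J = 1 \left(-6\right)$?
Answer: $\frac{23800}{99} \approx 240.4$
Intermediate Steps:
$J = -6$
$a{\left(R \right)} = - \frac{100}{99}$ ($a{\left(R \right)} = \left(-100\right) \frac{1}{99} = - \frac{100}{99}$)
$- 238 a{\left(J \right)} = \left(-238\right) \left(- \frac{100}{99}\right) = \frac{23800}{99}$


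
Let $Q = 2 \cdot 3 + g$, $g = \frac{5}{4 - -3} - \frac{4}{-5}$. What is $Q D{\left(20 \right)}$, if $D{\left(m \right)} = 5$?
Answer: $\frac{263}{7} \approx 37.571$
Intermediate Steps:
$g = \frac{53}{35}$ ($g = \frac{5}{4 + 3} - - \frac{4}{5} = \frac{5}{7} + \frac{4}{5} = \frac{53}{35} \approx 1.5143$)
$Q = \frac{263}{35}$ ($Q = 2 \cdot 3 + \frac{53}{35} = 6 + \frac{53}{35} = \frac{263}{35} \approx 7.5143$)
$Q D{\left(20 \right)} = \frac{263}{35} \cdot 5 = \frac{263}{7}$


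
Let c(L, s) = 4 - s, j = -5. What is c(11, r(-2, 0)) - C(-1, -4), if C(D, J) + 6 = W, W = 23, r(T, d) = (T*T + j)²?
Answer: -14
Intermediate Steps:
r(T, d) = (-5 + T²)² (r(T, d) = (T*T - 5)² = (T² - 5)² = (-5 + T²)²)
C(D, J) = 17 (C(D, J) = -6 + 23 = 17)
c(11, r(-2, 0)) - C(-1, -4) = (4 - (-5 + (-2)²)²) - 1*17 = (4 - (-5 + 4)²) - 17 = (4 - 1*(-1)²) - 17 = (4 - 1*1) - 17 = (4 - 1) - 17 = 3 - 17 = -14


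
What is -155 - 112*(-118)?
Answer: 13061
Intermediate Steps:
-155 - 112*(-118) = -155 + 13216 = 13061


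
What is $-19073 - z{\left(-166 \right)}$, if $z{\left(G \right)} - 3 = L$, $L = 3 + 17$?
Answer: $-19096$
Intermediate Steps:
$L = 20$
$z{\left(G \right)} = 23$ ($z{\left(G \right)} = 3 + 20 = 23$)
$-19073 - z{\left(-166 \right)} = -19073 - 23 = -19096$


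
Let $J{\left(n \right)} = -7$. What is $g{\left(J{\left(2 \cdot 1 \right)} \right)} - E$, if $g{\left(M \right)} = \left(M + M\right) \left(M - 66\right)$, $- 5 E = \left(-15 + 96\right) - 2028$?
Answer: $\frac{3163}{5} \approx 632.6$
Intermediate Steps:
$E = \frac{1947}{5}$ ($E = - \frac{\left(-15 + 96\right) - 2028}{5} = - \frac{81 - 2028}{5} = \left(- \frac{1}{5}\right) \left(-1947\right) = \frac{1947}{5} \approx 389.4$)
$g{\left(M \right)} = 2 M \left(-66 + M\right)$
$g{\left(J{\left(2 \cdot 1 \right)} \right)} - E = 2 \left(-7\right) \left(-66 - 7\right) - \frac{1947}{5} = 2 \left(-7\right) \left(-73\right) - \frac{1947}{5} = 1022 - \frac{1947}{5} = \frac{3163}{5}$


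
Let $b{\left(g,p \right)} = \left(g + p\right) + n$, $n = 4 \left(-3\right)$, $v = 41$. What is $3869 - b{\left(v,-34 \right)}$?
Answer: $3874$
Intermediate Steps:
$n = -12$
$b{\left(g,p \right)} = -12 + g + p$ ($b{\left(g,p \right)} = \left(g + p\right) - 12 = -12 + g + p$)
$3869 - b{\left(v,-34 \right)} = 3869 - \left(-12 + 41 - 34\right) = 3869 - -5 = 3869 + 5 = 3874$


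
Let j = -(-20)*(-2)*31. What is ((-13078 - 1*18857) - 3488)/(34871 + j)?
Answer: -35423/33631 ≈ -1.0533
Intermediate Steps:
j = -1240 (j = -20*2*31 = -40*31 = -1240)
((-13078 - 1*18857) - 3488)/(34871 + j) = ((-13078 - 1*18857) - 3488)/(34871 - 1240) = ((-13078 - 18857) - 3488)/33631 = (-31935 - 3488)*(1/33631) = -35423*1/33631 = -35423/33631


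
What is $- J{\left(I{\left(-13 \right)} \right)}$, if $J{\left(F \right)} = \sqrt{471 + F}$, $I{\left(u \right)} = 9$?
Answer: $- 4 \sqrt{30} \approx -21.909$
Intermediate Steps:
$- J{\left(I{\left(-13 \right)} \right)} = - \sqrt{471 + 9} = - \sqrt{480} = - 4 \sqrt{30}$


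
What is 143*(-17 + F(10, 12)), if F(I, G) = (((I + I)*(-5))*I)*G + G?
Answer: -1716715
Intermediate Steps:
F(I, G) = G - 10*G*I**2 (F(I, G) = (((2*I)*(-5))*I)*G + G = ((-10*I)*I)*G + G = (-10*I**2)*G + G = -10*G*I**2 + G = G - 10*G*I**2)
143*(-17 + F(10, 12)) = 143*(-17 + 12*(1 - 10*10**2)) = 143*(-17 + 12*(1 - 10*100)) = 143*(-17 + 12*(1 - 1000)) = 143*(-17 + 12*(-999)) = 143*(-17 - 11988) = 143*(-12005) = -1716715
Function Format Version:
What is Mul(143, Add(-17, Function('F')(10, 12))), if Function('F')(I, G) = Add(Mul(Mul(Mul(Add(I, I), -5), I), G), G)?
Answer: -1716715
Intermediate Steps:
Function('F')(I, G) = Add(G, Mul(-10, G, Pow(I, 2))) (Function('F')(I, G) = Add(Mul(Mul(Mul(Mul(2, I), -5), I), G), G) = Add(Mul(Mul(Mul(-10, I), I), G), G) = Add(Mul(Mul(-10, Pow(I, 2)), G), G) = Add(Mul(-10, G, Pow(I, 2)), G) = Add(G, Mul(-10, G, Pow(I, 2))))
Mul(143, Add(-17, Function('F')(10, 12))) = Mul(143, Add(-17, Mul(12, Add(1, Mul(-10, Pow(10, 2)))))) = Mul(143, Add(-17, Mul(12, Add(1, Mul(-10, 100))))) = Mul(143, Add(-17, Mul(12, Add(1, -1000)))) = Mul(143, Add(-17, Mul(12, -999))) = Mul(143, Add(-17, -11988)) = Mul(143, -12005) = -1716715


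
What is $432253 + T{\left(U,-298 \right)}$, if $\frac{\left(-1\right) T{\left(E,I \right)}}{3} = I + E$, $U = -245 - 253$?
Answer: $434641$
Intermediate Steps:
$U = -498$ ($U = -245 - 253 = -498$)
$T{\left(E,I \right)} = - 3 E - 3 I$ ($T{\left(E,I \right)} = - 3 \left(I + E\right) = - 3 \left(E + I\right) = - 3 E - 3 I$)
$432253 + T{\left(U,-298 \right)} = 432253 - -2388 = 432253 + \left(1494 + 894\right) = 432253 + 2388 = 434641$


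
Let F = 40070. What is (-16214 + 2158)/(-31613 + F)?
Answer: -14056/8457 ≈ -1.6621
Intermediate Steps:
(-16214 + 2158)/(-31613 + F) = (-16214 + 2158)/(-31613 + 40070) = -14056/8457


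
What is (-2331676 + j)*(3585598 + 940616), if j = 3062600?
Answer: 3308318441736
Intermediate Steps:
(-2331676 + j)*(3585598 + 940616) = (-2331676 + 3062600)*(3585598 + 940616) = 730924*4526214 = 3308318441736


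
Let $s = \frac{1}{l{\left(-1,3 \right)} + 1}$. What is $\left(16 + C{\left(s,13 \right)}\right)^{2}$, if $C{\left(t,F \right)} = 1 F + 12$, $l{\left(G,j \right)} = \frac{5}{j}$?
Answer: $1681$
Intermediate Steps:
$s = \frac{3}{8}$ ($s = \frac{1}{\frac{5}{3} + 1} = \frac{1}{\frac{8}{3}} = \frac{3}{8} \approx 0.375$)
$C{\left(t,F \right)} = 12 + F$ ($C{\left(t,F \right)} = F + 12 = 12 + F$)
$\left(16 + C{\left(s,13 \right)}\right)^{2} = \left(16 + \left(12 + 13\right)\right)^{2} = \left(16 + 25\right)^{2} = 41^{2} = 1681$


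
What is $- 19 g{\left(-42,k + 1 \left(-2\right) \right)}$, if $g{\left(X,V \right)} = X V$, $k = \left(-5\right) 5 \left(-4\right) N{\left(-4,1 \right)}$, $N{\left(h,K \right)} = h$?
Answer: $-320796$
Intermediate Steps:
$k = -400$ ($k = \left(-5\right) 5 \left(-4\right) \left(-4\right) = \left(-25\right) \left(-4\right) \left(-4\right) = 100 \left(-4\right) = -400$)
$g{\left(X,V \right)} = V X$
$- 19 g{\left(-42,k + 1 \left(-2\right) \right)} = - 19 \left(-400 + 1 \left(-2\right)\right) \left(-42\right) = - 19 \left(-400 - 2\right) \left(-42\right) = - 19 \left(\left(-402\right) \left(-42\right)\right) = \left(-19\right) 16884 = -320796$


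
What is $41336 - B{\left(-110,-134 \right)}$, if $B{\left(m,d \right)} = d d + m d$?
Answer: $8640$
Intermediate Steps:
$B{\left(m,d \right)} = d^{2} + d m$
$41336 - B{\left(-110,-134 \right)} = 41336 - - 134 \left(-134 - 110\right) = 41336 - \left(-134\right) \left(-244\right) = 41336 - 32696 = 8640$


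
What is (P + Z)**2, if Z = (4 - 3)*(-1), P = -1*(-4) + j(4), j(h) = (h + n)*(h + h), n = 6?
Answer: 6889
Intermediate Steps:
j(h) = 2*h*(6 + h) (j(h) = (h + 6)*(h + h) = (6 + h)*(2*h) = 2*h*(6 + h))
P = 84 (P = -1*(-4) + 2*4*(6 + 4) = 4 + 2*4*10 = 4 + 80 = 84)
Z = -1 (Z = 1*(-1) = -1)
(P + Z)**2 = (84 - 1)**2 = 83**2 = 6889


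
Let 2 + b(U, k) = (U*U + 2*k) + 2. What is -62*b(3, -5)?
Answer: 62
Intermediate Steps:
b(U, k) = U² + 2*k (b(U, k) = -2 + ((U*U + 2*k) + 2) = -2 + ((U² + 2*k) + 2) = -2 + (2 + U² + 2*k) = U² + 2*k)
-62*b(3, -5) = -62*(3² + 2*(-5)) = -62*(9 - 10) = -62*(-1) = 62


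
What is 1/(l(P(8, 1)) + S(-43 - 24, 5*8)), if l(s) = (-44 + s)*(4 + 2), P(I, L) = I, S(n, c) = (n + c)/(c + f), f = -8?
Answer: -32/6939 ≈ -0.0046116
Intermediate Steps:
S(n, c) = (c + n)/(-8 + c) (S(n, c) = (n + c)/(c - 8) = (c + n)/(-8 + c))
l(s) = -264 + 6*s (l(s) = (-44 + s)*6 = -264 + 6*s)
1/(l(P(8, 1)) + S(-43 - 24, 5*8)) = 1/((-264 + 6*8) + (5*8 + (-43 - 24))/(-8 + 5*8)) = 1/((-264 + 48) + (40 - 67)/(-8 + 40)) = 1/(-216 - 27/32) = 1/(-6939/32) = -32/6939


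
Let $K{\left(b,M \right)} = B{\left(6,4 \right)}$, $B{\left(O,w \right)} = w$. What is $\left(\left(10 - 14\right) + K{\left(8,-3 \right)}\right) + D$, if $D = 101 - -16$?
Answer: $117$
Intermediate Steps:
$K{\left(b,M \right)} = 4$
$D = 117$ ($D = 101 + 16 = 117$)
$\left(\left(10 - 14\right) + K{\left(8,-3 \right)}\right) + D = \left(\left(10 - 14\right) + 4\right) + 117 = \left(-4 + 4\right) + 117 = 0 + 117 = 117$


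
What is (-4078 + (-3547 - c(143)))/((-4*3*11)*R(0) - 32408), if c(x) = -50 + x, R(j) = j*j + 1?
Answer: 3859/16270 ≈ 0.23719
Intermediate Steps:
R(j) = 1 + j**2 (R(j) = j**2 + 1 = 1 + j**2)
(-4078 + (-3547 - c(143)))/((-4*3*11)*R(0) - 32408) = (-4078 + (-3547 - (-50 + 143)))/((-4*3*11)*(1 + 0**2) - 32408) = (-4078 + (-3547 - 1*93))/((-12*11)*(1 + 0) - 32408) = (-4078 + (-3547 - 93))/(-132*1 - 32408) = (-4078 - 3640)/(-132 - 32408) = -7718/(-32540) = -7718*(-1/32540) = 3859/16270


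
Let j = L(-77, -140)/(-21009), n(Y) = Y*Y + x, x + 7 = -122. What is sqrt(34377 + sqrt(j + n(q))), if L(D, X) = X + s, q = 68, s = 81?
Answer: sqrt(15173254290537 + 21009*sqrt(1983995713626))/21009 ≈ 185.59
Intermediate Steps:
x = -129 (x = -7 - 122 = -129)
n(Y) = -129 + Y**2 (n(Y) = Y*Y - 129 = Y**2 - 129 = -129 + Y**2)
L(D, X) = 81 + X (L(D, X) = X + 81 = 81 + X)
j = 59/21009 (j = (81 - 140)/(-21009) = -59*(-1/21009) = 59/21009 ≈ 0.0028083)
sqrt(34377 + sqrt(j + n(q))) = sqrt(34377 + sqrt(59/21009 + (-129 + 68**2))) = sqrt(34377 + sqrt(59/21009 + (-129 + 4624))) = sqrt(34377 + sqrt(59/21009 + 4495)) = sqrt(34377 + sqrt(94435514/21009)) = sqrt(34377 + sqrt(1983995713626)/21009)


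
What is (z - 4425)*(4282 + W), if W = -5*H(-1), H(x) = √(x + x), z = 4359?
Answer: -282612 + 330*I*√2 ≈ -2.8261e+5 + 466.69*I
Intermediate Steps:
H(x) = √2*√x (H(x) = √(2*x) = √2*√x)
W = -5*I*√2 (W = -5*√2*√(-1) = -5*√2*I = -5*I*√2 ≈ -7.0711*I)
(z - 4425)*(4282 + W) = (4359 - 4425)*(4282 - 5*I*√2) = -66*(4282 - 5*I*√2) = -282612 + 330*I*√2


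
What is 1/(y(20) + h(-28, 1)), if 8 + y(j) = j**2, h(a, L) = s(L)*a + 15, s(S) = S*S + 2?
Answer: 1/323 ≈ 0.0030960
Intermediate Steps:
s(S) = 2 + S**2 (s(S) = S**2 + 2 = 2 + S**2)
h(a, L) = 15 + a*(2 + L**2) (h(a, L) = (2 + L**2)*a + 15 = a*(2 + L**2) + 15 = 15 + a*(2 + L**2))
y(j) = -8 + j**2
1/(y(20) + h(-28, 1)) = 1/((-8 + 20**2) + (15 - 28*(2 + 1**2))) = 1/((-8 + 400) + (15 - 28*(2 + 1))) = 1/(392 + (15 - 28*3)) = 1/(392 + (15 - 84)) = 1/(392 - 69) = 1/323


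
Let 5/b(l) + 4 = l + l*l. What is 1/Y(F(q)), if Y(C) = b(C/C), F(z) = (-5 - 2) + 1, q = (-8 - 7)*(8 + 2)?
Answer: -⅖ ≈ -0.40000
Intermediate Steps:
q = -150 (q = -15*10 = -150)
F(z) = -6 (F(z) = -7 + 1 = -6)
b(l) = 5/(-4 + l + l²) (b(l) = 5/(-4 + (l + l*l)) = 5/(-4 + (l + l²)) = 5/(-4 + l + l²))
Y(C) = -5/2 (Y(C) = 5/(-4 + C/C + (C/C)²) = 5/(-4 + 1 + 1²) = 5/(-4 + 1 + 1) = 5/(-2) = 5*(-½) = -5/2)
1/Y(F(q)) = 1/(-5/2) = -⅖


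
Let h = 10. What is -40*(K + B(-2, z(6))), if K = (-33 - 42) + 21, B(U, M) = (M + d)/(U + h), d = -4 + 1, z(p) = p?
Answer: 2145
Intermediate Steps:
d = -3
B(U, M) = (-3 + M)/(10 + U) (B(U, M) = (M - 3)/(U + 10) = (-3 + M)/(10 + U))
K = -54 (K = -75 + 21 = -54)
-40*(K + B(-2, z(6))) = -40*(-54 + (-3 + 6)/(10 - 2)) = -40*(-54 + 3/8) = -40*(-429/8) = 2145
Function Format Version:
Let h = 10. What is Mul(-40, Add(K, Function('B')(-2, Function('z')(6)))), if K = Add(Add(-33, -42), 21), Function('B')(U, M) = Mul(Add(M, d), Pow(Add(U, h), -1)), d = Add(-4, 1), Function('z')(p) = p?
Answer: 2145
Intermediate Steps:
d = -3
Function('B')(U, M) = Mul(Pow(Add(10, U), -1), Add(-3, M)) (Function('B')(U, M) = Mul(Add(M, -3), Pow(Add(U, 10), -1)) = Mul(Add(-3, M), Pow(Add(10, U), -1)) = Mul(Pow(Add(10, U), -1), Add(-3, M)))
K = -54 (K = Add(-75, 21) = -54)
Mul(-40, Add(K, Function('B')(-2, Function('z')(6)))) = Mul(-40, Add(-54, Mul(Pow(Add(10, -2), -1), Add(-3, 6)))) = Mul(-40, Add(-54, Mul(Pow(8, -1), 3))) = Mul(-40, Add(-54, Mul(Rational(1, 8), 3))) = Mul(-40, Add(-54, Rational(3, 8))) = Mul(-40, Rational(-429, 8)) = 2145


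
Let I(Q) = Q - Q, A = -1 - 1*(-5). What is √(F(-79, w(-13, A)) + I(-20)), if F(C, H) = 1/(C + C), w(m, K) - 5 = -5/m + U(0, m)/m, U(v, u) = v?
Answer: I*√158/158 ≈ 0.079556*I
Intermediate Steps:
A = 4 (A = -1 + 5 = 4)
w(m, K) = 5 - 5/m (w(m, K) = 5 + (-5/m + 0/m) = 5 + (-5/m + 0) = 5 - 5/m)
F(C, H) = 1/(2*C)
I(Q) = 0
√(F(-79, w(-13, A)) + I(-20)) = √((½)/(-79) + 0) = √((½)*(-1/79) + 0) = √(-1/158 + 0) = √(-1/158) = I*√158/158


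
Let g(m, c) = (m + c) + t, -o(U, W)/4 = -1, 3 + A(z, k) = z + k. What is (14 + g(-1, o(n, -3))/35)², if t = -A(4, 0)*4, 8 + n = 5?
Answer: 239121/1225 ≈ 195.20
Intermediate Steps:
n = -3 (n = -8 + 5 = -3)
A(z, k) = -3 + k + z (A(z, k) = -3 + (z + k) = -3 + (k + z) = -3 + k + z)
o(U, W) = 4 (o(U, W) = -4*(-1) = 4)
t = -4 (t = -(-3 + 0 + 4)*4 = -1*1*4 = -1*4 = -4)
g(m, c) = -4 + c + m (g(m, c) = (m + c) - 4 = (c + m) - 4 = -4 + c + m)
(14 + g(-1, o(n, -3))/35)² = (14 + (-4 + 4 - 1)/35)² = (14 - 1*1/35)² = (14 - 1/35)² = (489/35)² = 239121/1225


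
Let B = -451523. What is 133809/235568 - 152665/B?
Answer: 96380829827/106364370064 ≈ 0.90614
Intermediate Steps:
133809/235568 - 152665/B = 133809/235568 - 152665/(-451523) = 133809*(1/235568) - 152665*(-1/451523) = 133809/235568 + 152665/451523 = 96380829827/106364370064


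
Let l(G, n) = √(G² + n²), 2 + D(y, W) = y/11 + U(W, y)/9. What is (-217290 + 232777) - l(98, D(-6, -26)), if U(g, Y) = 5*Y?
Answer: 15487 - 2*√2624098/33 ≈ 15389.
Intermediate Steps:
D(y, W) = -2 + 64*y/99 (D(y, W) = -2 + (y/11 + (5*y)/9) = -2 + (y*(1/11) + (5*y)*(⅑)) = -2 + (y/11 + 5*y/9) = -2 + 64*y/99)
(-217290 + 232777) - l(98, D(-6, -26)) = (-217290 + 232777) - √(98² + (-2 + (64/99)*(-6))²) = 15487 - √(9604 + (-2 - 128/33)²) = 15487 - √(9604 + (-194/33)²) = 15487 - √(9604 + 37636/1089) = 15487 - √(10496392/1089) = 15487 - 2*√2624098/33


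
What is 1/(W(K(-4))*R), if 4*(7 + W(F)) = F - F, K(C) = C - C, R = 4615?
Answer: -1/32305 ≈ -3.0955e-5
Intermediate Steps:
K(C) = 0
W(F) = -7 (W(F) = -7 + (F - F)/4 = -7 + (¼)*0 = -7 + 0 = -7)
1/(W(K(-4))*R) = 1/(-7*4615) = 1/(-32305) = -1/32305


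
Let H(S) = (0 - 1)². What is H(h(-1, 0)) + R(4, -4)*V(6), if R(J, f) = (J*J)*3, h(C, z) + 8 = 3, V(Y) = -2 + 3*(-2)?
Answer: -383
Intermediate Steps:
V(Y) = -8 (V(Y) = -2 - 6 = -8)
h(C, z) = -5 (h(C, z) = -8 + 3 = -5)
H(S) = 1 (H(S) = (-1)² = 1)
R(J, f) = 3*J² (R(J, f) = J²*3 = 3*J²)
H(h(-1, 0)) + R(4, -4)*V(6) = 1 + (3*4²)*(-8) = 1 + (3*16)*(-8) = 1 + 48*(-8) = 1 - 384 = -383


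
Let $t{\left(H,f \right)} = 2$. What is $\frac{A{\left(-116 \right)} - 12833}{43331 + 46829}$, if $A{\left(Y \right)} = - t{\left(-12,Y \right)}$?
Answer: $- \frac{2567}{18032} \approx -0.14236$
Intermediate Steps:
$A{\left(Y \right)} = -2$ ($A{\left(Y \right)} = \left(-1\right) 2 = -2$)
$\frac{A{\left(-116 \right)} - 12833}{43331 + 46829} = \frac{-2 - 12833}{43331 + 46829} = - \frac{12835}{90160} = \left(-12835\right) \frac{1}{90160} = - \frac{2567}{18032}$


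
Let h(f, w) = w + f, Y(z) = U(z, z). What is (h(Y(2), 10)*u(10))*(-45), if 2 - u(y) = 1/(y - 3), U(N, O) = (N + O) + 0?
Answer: -1170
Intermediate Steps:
U(N, O) = N + O
Y(z) = 2*z (Y(z) = z + z = 2*z)
h(f, w) = f + w
u(y) = 2 - 1/(-3 + y) (u(y) = 2 - 1/(y - 3) = 2 - 1/(-3 + y))
(h(Y(2), 10)*u(10))*(-45) = ((2*2 + 10)*((-7 + 2*10)/(-3 + 10)))*(-45) = ((4 + 10)*((-7 + 20)/7))*(-45) = (14*((⅐)*13))*(-45) = (14*(13/7))*(-45) = 26*(-45) = -1170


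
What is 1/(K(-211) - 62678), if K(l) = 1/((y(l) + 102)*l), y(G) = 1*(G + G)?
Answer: -67520/4232018559 ≈ -1.5955e-5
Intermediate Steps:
y(G) = 2*G (y(G) = 1*(2*G) = 2*G)
K(l) = 1/(l*(102 + 2*l)) (K(l) = 1/((2*l + 102)*l) = 1/((102 + 2*l)*l) = 1/(l*(102 + 2*l)))
1/(K(-211) - 62678) = 1/((½)/(-211*(51 - 211)) - 62678) = 1/((½)*(-1/211)/(-160) - 62678) = 1/((½)*(-1/211)*(-1/160) - 62678) = 1/(1/67520 - 62678) = 1/(-4232018559/67520) = -67520/4232018559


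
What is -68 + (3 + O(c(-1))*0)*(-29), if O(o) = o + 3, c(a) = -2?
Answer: -155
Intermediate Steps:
O(o) = 3 + o
-68 + (3 + O(c(-1))*0)*(-29) = -68 + (3 + (3 - 2)*0)*(-29) = -68 + (3 + 1*0)*(-29) = -68 + (3 + 0)*(-29) = -68 + 3*(-29) = -68 - 87 = -155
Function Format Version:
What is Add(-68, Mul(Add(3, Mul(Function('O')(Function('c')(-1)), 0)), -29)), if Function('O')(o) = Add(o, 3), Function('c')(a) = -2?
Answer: -155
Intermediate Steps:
Function('O')(o) = Add(3, o)
Add(-68, Mul(Add(3, Mul(Function('O')(Function('c')(-1)), 0)), -29)) = Add(-68, Mul(Add(3, Mul(Add(3, -2), 0)), -29)) = Add(-68, Mul(Add(3, Mul(1, 0)), -29)) = Add(-68, Mul(Add(3, 0), -29)) = Add(-68, Mul(3, -29)) = Add(-68, -87) = -155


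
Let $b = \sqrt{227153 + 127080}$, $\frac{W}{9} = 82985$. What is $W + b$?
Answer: $746865 + \sqrt{354233} \approx 7.4746 \cdot 10^{5}$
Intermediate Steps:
$W = 746865$ ($W = 9 \cdot 82985 = 746865$)
$b = \sqrt{354233} \approx 595.17$
$W + b = 746865 + \sqrt{354233}$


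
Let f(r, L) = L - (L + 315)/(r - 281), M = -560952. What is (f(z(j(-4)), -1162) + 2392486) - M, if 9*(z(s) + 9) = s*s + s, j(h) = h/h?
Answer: 7699528185/2608 ≈ 2.9523e+6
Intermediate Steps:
j(h) = 1
z(s) = -9 + s/9 + s²/9 (z(s) = -9 + (s*s + s)/9 = -9 + (s² + s)/9 = -9 + (s + s²)/9 = -9 + (s/9 + s²/9) = -9 + s/9 + s²/9)
f(r, L) = L - (315 + L)/(-281 + r)
(f(z(j(-4)), -1162) + 2392486) - M = ((-315 - 282*(-1162) - 1162*(-9 + (⅑)*1 + (⅑)*1²))/(-281 + (-9 + (⅑)*1 + (⅑)*1²)) + 2392486) - 1*(-560952) = ((-315 + 327684 - 1162*(-9 + ⅑ + (⅑)*1))/(-281 + (-9 + ⅑ + (⅑)*1)) + 2392486) + 560952 = ((-315 + 327684 - 1162*(-9 + ⅑ + ⅑))/(-281 + (-9 + ⅑ + ⅑)) + 2392486) + 560952 = ((-315 + 327684 - 1162*(-79/9))/(-281 - 79/9) + 2392486) + 560952 = ((-315 + 327684 + 91798/9)/(-2608/9) + 2392486) + 560952 = (-9/2608*3038119/9 + 2392486) + 560952 = (-3038119/2608 + 2392486) + 560952 = 6236565369/2608 + 560952 = 7699528185/2608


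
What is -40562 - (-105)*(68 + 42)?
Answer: -29012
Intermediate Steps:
-40562 - (-105)*(68 + 42) = -40562 - (-105)*110 = -40562 - 1*(-11550) = -40562 + 11550 = -29012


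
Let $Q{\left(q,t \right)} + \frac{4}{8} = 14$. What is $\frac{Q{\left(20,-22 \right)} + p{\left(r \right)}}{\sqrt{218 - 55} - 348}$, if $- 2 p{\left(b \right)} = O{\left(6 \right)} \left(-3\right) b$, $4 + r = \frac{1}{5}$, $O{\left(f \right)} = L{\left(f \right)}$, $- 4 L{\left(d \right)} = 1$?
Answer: $- \frac{51939}{1209410} - \frac{597 \sqrt{163}}{4837640} \approx -0.044521$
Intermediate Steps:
$L{\left(d \right)} = - \frac{1}{4}$ ($L{\left(d \right)} = \left(- \frac{1}{4}\right) 1 = - \frac{1}{4}$)
$O{\left(f \right)} = - \frac{1}{4}$
$r = - \frac{19}{5}$ ($r = -4 + \frac{1}{5} = - \frac{19}{5} \approx -3.8$)
$Q{\left(q,t \right)} = \frac{27}{2}$ ($Q{\left(q,t \right)} = - \frac{1}{2} + 14 = \frac{27}{2}$)
$p{\left(b \right)} = - \frac{3 b}{8}$ ($p{\left(b \right)} = - \frac{\left(- \frac{1}{4}\right) \left(-3\right) b}{2} = - \frac{\frac{3}{4} b}{2} = - \frac{3 b}{8}$)
$\frac{Q{\left(20,-22 \right)} + p{\left(r \right)}}{\sqrt{218 - 55} - 348} = \frac{\frac{27}{2} - - \frac{57}{40}}{\sqrt{218 - 55} - 348} = \frac{\frac{27}{2} + \frac{57}{40}}{\sqrt{163} - 348} = \frac{597}{40 \left(-348 + \sqrt{163}\right)}$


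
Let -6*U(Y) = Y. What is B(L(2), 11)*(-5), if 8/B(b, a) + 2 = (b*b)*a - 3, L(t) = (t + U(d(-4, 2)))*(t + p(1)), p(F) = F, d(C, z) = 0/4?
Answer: -40/391 ≈ -0.10230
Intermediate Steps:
d(C, z) = 0 (d(C, z) = 0*(¼) = 0)
U(Y) = -Y/6
L(t) = t*(1 + t) (L(t) = (t - ⅙*0)*(t + 1) = (t + 0)*(1 + t) = t*(1 + t))
B(b, a) = 8/(-5 + a*b²) (B(b, a) = 8/(-2 + ((b*b)*a - 3)) = 8/(-2 + (b²*a - 3)) = 8/(-2 + (a*b² - 3)) = 8/(-2 + (-3 + a*b²)) = 8/(-5 + a*b²))
B(L(2), 11)*(-5) = (8/(-5 + 11*(2*(1 + 2))²))*(-5) = (8/(-5 + 11*(2*3)²))*(-5) = (8/(-5 + 11*6²))*(-5) = (8/(-5 + 11*36))*(-5) = (8/(-5 + 396))*(-5) = (8/391)*(-5) = -40/391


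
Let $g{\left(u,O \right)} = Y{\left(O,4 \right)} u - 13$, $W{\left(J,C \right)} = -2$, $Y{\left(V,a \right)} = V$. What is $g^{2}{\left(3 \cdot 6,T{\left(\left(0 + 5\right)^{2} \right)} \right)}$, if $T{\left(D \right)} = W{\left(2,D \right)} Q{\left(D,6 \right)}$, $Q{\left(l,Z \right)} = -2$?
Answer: $3481$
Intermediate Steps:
$T{\left(D \right)} = 4$ ($T{\left(D \right)} = \left(-2\right) \left(-2\right) = 4$)
$g{\left(u,O \right)} = -13 + O u$ ($g{\left(u,O \right)} = O u - 13 = -13 + O u$)
$g^{2}{\left(3 \cdot 6,T{\left(\left(0 + 5\right)^{2} \right)} \right)} = \left(-13 + 4 \cdot 3 \cdot 6\right)^{2} = \left(-13 + 4 \cdot 18\right)^{2} = \left(-13 + 72\right)^{2} = 59^{2} = 3481$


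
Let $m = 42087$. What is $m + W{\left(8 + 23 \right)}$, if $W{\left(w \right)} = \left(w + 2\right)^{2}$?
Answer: $43176$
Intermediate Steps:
$W{\left(w \right)} = \left(2 + w\right)^{2}$
$m + W{\left(8 + 23 \right)} = 42087 + \left(2 + \left(8 + 23\right)\right)^{2} = 42087 + \left(2 + 31\right)^{2} = 42087 + 33^{2} = 42087 + 1089 = 43176$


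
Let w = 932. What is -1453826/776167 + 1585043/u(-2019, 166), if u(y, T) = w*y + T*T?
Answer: -3925872455733/1439131595384 ≈ -2.7279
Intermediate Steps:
u(y, T) = T² + 932*y (u(y, T) = 932*y + T*T = 932*y + T² = T² + 932*y)
-1453826/776167 + 1585043/u(-2019, 166) = -1453826/776167 + 1585043/(166² + 932*(-2019)) = -1453826*1/776167 + 1585043/(27556 - 1881708) = -1453826/776167 + 1585043/(-1854152) = -1453826/776167 + 1585043*(-1/1854152) = -1453826/776167 - 1585043/1854152 = -3925872455733/1439131595384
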